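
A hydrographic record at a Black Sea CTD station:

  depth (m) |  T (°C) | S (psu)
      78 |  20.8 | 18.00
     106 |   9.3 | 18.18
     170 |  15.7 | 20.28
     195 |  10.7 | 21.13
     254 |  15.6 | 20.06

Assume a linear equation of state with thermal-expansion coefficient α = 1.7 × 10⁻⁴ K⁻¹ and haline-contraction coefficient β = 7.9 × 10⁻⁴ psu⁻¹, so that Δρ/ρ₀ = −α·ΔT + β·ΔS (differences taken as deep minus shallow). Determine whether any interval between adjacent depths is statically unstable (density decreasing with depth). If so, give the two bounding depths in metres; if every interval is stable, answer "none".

Evaluate Δρ/ρ₀ = −αΔT + βΔS across each adjacent pair:
  78–106 m: −αΔT+βΔS = −(1.7 × 10⁻⁴)(-11.5)+(7.9 × 10⁻⁴)(+0.18) = 2.1 × 10⁻³ → stable
  106–170 m: −αΔT+βΔS = −(1.7 × 10⁻⁴)(+6.4)+(7.9 × 10⁻⁴)(+2.10) = 5.7 × 10⁻⁴ → stable
  170–195 m: −αΔT+βΔS = −(1.7 × 10⁻⁴)(-5.0)+(7.9 × 10⁻⁴)(+0.85) = 1.5 × 10⁻³ → stable
  195–254 m: −αΔT+βΔS = −(1.7 × 10⁻⁴)(+4.9)+(7.9 × 10⁻⁴)(-1.07) = -1.7 × 10⁻³ → UNSTABLE
The 195–254 m interval has Δρ < 0: lighter water underlies denser water.

195–254 m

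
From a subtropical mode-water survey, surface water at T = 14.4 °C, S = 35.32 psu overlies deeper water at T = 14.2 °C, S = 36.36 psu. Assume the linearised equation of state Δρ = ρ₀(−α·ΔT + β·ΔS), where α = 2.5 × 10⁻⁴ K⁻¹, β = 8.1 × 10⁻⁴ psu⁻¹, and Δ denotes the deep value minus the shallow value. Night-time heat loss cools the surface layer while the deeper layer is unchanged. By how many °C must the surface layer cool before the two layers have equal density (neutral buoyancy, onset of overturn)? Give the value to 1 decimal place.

3.6 °C

Neutral buoyancy requires Δρ = 0, i.e. −α(T_deep − T_surf′) + β(S_deep − S_surf) = 0.
T_surf′ = T_deep − (β/α)·ΔS = 14.2 − (8.1 × 10⁻⁴/2.5 × 10⁻⁴)·(+1.04) = 10.830 °C.
Cooling required: 14.4 − (10.830) = 3.570 °C.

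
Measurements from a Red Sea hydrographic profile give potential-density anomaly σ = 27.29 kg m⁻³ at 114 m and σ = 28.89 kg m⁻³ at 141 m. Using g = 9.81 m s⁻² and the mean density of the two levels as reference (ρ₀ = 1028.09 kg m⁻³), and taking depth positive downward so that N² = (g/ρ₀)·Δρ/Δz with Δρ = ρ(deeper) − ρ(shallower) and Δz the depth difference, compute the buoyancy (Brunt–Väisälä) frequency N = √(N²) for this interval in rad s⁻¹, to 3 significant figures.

0.0238 rad s⁻¹

Δρ = 1028.89 − 1027.29 = 1.60 kg m⁻³ over Δz = 141 − 114 = 27 m.
N² = (9.81/1028.09) × (1.60/27) = 5.6545 × 10⁻⁴ s⁻².
N = √(5.6545 × 10⁻⁴) = 0.023779 rad s⁻¹ ≈ 0.0238 rad s⁻¹.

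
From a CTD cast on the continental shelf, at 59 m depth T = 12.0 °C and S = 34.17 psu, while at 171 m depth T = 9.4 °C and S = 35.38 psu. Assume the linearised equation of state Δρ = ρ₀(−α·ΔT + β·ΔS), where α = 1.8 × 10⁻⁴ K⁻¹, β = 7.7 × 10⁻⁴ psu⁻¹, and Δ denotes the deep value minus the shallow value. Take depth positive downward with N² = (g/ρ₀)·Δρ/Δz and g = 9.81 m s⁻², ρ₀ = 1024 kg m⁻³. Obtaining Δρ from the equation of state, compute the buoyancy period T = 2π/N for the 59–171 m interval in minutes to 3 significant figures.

9.46 min

ΔT = -2.6 K, ΔS = +1.21 psu (deep − shallow).
Δρ/ρ₀ = −αΔT + βΔS = 4.68 × 10⁻⁴ + 9.317 × 10⁻⁴ = 1.3997 × 10⁻³, so Δρ ≈ 1.433 kg m⁻³.
N² = (g/ρ₀)·Δρ/Δz = g·(Δρ/ρ₀)/Δz = 9.81 × 1.3997 × 10⁻³ / 112 = 1.2260 × 10⁻⁴ s⁻².
N = √(1.2260 × 10⁻⁴) = 0.011072 rad s⁻¹ → T = 2π/N = 567.48 s = 9.4580 min ≈ 9.46 min.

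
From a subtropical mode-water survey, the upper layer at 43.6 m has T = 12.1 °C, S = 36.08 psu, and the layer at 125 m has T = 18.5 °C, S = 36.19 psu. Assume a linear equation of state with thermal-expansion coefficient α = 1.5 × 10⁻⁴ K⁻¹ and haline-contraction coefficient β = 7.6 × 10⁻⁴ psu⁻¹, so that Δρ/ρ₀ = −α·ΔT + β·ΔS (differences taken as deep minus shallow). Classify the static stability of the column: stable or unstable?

ΔT = 18.5 − 12.1 = +6.4 K and ΔS = 36.19 − 36.08 = +0.11 psu (deep − shallow).
−αΔT = -9.60 × 10⁻⁴; βΔS = 8.36 × 10⁻⁵; sum Δρ/ρ₀ = -8.764 × 10⁻⁴.
Δρ/ρ₀ < 0, so Δρ < 0: deeper water is lighter → statically unstable; the column would overturn.

unstable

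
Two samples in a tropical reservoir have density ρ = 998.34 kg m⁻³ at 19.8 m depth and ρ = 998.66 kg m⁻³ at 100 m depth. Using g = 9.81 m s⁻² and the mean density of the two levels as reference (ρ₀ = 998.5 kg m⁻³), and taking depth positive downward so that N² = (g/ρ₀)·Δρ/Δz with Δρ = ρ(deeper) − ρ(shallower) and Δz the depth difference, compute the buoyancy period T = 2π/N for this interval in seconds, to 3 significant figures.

Δρ = 998.66 − 998.34 = 0.32 kg m⁻³ over Δz = 100 − 19.8 = 80.2 m.
N² = (9.81/998.5) × (0.32/80.2) = 3.9201 × 10⁻⁵ s⁻².
N = √(3.9201 × 10⁻⁵) = 6.2611 × 10⁻³ rad s⁻¹, so T = 2π/N = 1.0035 × 10³ s ≈ 1.00 × 10³ s.
A positive N² confirms static stability across the interval.

1.00 × 10³ s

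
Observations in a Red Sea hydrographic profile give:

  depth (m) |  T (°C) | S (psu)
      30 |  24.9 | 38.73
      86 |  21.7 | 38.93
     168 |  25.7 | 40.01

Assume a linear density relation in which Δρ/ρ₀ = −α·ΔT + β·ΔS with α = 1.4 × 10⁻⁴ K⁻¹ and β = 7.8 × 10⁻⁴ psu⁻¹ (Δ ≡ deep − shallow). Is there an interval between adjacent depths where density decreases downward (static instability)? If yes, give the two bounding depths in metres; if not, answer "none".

Evaluate Δρ/ρ₀ = −αΔT + βΔS across each adjacent pair:
  30–86 m: −αΔT+βΔS = −(1.4 × 10⁻⁴)(-3.2)+(7.8 × 10⁻⁴)(+0.20) = 6.0 × 10⁻⁴ → stable
  86–168 m: −αΔT+βΔS = −(1.4 × 10⁻⁴)(+4.0)+(7.8 × 10⁻⁴)(+1.08) = 2.8 × 10⁻⁴ → stable
Every interval has Δρ > 0: the column is stably stratified throughout.

none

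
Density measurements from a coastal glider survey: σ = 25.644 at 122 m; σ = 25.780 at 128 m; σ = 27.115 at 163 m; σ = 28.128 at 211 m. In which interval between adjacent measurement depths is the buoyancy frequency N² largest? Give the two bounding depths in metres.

Compute the density gradient over each adjacent pair:
  122–128 m: Δρ/Δz = 0.136/6 = 0.023 kg m⁻⁴
  128–163 m: Δρ/Δz = 1.335/35 = 0.038 kg m⁻⁴
  163–211 m: Δρ/Δz = 1.013/48 = 0.021 kg m⁻⁴
The largest gradient is in the 128–163 m interval — the pycnocline.

128–163 m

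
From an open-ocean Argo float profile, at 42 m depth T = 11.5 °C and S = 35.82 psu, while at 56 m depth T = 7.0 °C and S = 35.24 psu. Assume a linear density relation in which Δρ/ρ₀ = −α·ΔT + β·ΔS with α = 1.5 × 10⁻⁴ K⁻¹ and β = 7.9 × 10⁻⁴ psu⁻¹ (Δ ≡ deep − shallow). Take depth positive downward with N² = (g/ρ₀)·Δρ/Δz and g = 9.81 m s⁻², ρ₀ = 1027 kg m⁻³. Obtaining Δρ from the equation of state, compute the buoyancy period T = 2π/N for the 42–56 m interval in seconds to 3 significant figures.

ΔT = -4.5 K, ΔS = -0.58 psu (deep − shallow).
Δρ/ρ₀ = −αΔT + βΔS = 6.75 × 10⁻⁴ − 4.582 × 10⁻⁴ = 2.168 × 10⁻⁴, so Δρ ≈ 0.2227 kg m⁻³.
N² = (g/ρ₀)·Δρ/Δz = g·(Δρ/ρ₀)/Δz = 9.81 × 2.168 × 10⁻⁴ / 14 = 1.5191 × 10⁻⁴ s⁻².
N = √(1.5191 × 10⁻⁴) = 0.012325 rad s⁻¹ → T = 2π/N = 509.79 s ≈ 510 s.

510 s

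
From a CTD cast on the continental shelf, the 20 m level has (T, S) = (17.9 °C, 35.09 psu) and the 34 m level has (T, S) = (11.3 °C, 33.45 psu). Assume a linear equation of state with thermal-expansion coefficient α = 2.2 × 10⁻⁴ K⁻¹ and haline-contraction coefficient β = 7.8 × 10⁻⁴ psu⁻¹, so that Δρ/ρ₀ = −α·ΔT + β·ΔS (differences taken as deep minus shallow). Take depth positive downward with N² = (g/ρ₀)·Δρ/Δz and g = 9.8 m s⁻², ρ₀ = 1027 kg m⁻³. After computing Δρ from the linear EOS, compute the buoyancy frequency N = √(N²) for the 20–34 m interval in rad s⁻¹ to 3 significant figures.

0.0110 rad s⁻¹

ΔT = -6.6 K, ΔS = -1.64 psu (deep − shallow).
Δρ/ρ₀ = −αΔT + βΔS = 1.452 × 10⁻³ − 1.2792 × 10⁻³ = 1.728 × 10⁻⁴, so Δρ ≈ 0.1775 kg m⁻³.
N² = (g/ρ₀)·Δρ/Δz = g·(Δρ/ρ₀)/Δz = 9.8 × 1.728 × 10⁻⁴ / 14 = 1.2096 × 10⁻⁴ s⁻².
N = √(1.2096 × 10⁻⁴) = 0.010998 rad s⁻¹ ≈ 0.0110 rad s⁻¹.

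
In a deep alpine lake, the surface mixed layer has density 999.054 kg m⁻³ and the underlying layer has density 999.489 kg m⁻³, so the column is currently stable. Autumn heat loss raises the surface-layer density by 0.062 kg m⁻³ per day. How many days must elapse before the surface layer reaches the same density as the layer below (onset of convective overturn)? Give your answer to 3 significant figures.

7.02 days

Density deficit of the surface layer: 999.489 − 999.054 = 0.435 kg m⁻³.
Required change = 0.435 / 0.062 = 7.02 days.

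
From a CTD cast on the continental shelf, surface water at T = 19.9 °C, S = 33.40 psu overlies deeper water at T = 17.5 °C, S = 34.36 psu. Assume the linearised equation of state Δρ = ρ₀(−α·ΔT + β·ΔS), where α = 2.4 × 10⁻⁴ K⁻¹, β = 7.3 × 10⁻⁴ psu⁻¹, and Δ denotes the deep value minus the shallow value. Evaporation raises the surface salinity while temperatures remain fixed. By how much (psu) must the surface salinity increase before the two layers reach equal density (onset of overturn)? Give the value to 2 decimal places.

Neutral buoyancy requires −α(T_deep − T_surf) + β(S_deep − S_surf′) = 0.
S_surf′ = S_deep − (α/β)·ΔT = 34.36 − (2.4 × 10⁻⁴/7.3 × 10⁻⁴)·(-2.4) = 35.1490 psu.
Increase required: 35.1490 − 33.40 = 1.7490 psu.

1.75 psu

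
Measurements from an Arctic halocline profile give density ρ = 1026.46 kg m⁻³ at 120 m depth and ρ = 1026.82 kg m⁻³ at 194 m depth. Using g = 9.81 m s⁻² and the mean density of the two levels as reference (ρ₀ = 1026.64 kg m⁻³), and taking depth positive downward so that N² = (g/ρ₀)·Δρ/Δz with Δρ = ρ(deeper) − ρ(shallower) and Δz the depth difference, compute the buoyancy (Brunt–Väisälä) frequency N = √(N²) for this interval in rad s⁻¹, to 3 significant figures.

Δρ = 1026.82 − 1026.46 = 0.36 kg m⁻³ over Δz = 194 − 120 = 74 m.
N² = (9.81/1026.64) × (0.36/74) = 4.6486 × 10⁻⁵ s⁻².
N = √(4.6486 × 10⁻⁵) = 6.8181 × 10⁻³ rad s⁻¹ ≈ 6.82 × 10⁻³ rad s⁻¹.

6.82 × 10⁻³ rad s⁻¹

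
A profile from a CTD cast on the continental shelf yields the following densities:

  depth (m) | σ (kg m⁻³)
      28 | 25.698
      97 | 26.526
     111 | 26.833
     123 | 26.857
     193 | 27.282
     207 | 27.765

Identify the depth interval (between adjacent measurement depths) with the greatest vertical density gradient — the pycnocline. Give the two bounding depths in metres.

193–207 m

Compute the density gradient over each adjacent pair:
  28–97 m: Δρ/Δz = 0.828/69 = 0.012 kg m⁻⁴
  97–111 m: Δρ/Δz = 0.307/14 = 0.022 kg m⁻⁴
  111–123 m: Δρ/Δz = 0.024/12 = 2.0 × 10⁻³ kg m⁻⁴
  123–193 m: Δρ/Δz = 0.425/70 = 6.1 × 10⁻³ kg m⁻⁴
  193–207 m: Δρ/Δz = 0.483/14 = 0.034 kg m⁻⁴
The largest gradient is in the 193–207 m interval — the pycnocline.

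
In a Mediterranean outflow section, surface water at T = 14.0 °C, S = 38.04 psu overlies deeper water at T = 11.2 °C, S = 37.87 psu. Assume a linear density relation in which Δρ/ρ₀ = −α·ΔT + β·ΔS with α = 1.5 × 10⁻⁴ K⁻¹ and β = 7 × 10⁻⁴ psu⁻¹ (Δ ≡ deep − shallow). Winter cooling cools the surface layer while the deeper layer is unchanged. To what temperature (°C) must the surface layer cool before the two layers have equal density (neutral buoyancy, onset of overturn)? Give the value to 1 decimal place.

12.0 °C

Neutral buoyancy requires Δρ = 0, i.e. −α(T_deep − T_surf′) + β(S_deep − S_surf) = 0.
T_surf′ = T_deep − (β/α)·ΔS = 11.2 − (7 × 10⁻⁴/1.5 × 10⁻⁴)·(-0.17) = 11.993 °C.
Cooling required: 14.0 − (11.993) = 2.007 °C.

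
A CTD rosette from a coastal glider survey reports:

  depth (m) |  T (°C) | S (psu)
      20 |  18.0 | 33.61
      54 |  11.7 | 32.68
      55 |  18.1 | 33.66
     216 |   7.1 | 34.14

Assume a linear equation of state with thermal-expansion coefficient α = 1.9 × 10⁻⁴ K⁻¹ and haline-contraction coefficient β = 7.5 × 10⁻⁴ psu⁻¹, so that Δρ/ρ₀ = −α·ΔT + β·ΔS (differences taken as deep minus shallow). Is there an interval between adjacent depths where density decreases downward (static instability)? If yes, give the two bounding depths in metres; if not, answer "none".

54–55 m

Evaluate Δρ/ρ₀ = −αΔT + βΔS across each adjacent pair:
  20–54 m: −αΔT+βΔS = −(1.9 × 10⁻⁴)(-6.3)+(7.5 × 10⁻⁴)(-0.93) = 5.0 × 10⁻⁴ → stable
  54–55 m: −αΔT+βΔS = −(1.9 × 10⁻⁴)(+6.4)+(7.5 × 10⁻⁴)(+0.98) = -4.8 × 10⁻⁴ → UNSTABLE
  55–216 m: −αΔT+βΔS = −(1.9 × 10⁻⁴)(-11.0)+(7.5 × 10⁻⁴)(+0.48) = 2.5 × 10⁻³ → stable
The 54–55 m interval has Δρ < 0: lighter water underlies denser water.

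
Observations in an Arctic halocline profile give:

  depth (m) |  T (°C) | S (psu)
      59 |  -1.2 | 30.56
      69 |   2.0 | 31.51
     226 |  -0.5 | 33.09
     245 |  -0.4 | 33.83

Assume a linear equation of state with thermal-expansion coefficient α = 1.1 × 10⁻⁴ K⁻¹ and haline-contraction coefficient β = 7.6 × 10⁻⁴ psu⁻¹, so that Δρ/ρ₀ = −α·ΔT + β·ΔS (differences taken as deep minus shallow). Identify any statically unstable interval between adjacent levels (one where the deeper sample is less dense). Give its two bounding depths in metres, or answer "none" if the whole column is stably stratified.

Evaluate Δρ/ρ₀ = −αΔT + βΔS across each adjacent pair:
  59–69 m: −αΔT+βΔS = −(1.1 × 10⁻⁴)(+3.2)+(7.6 × 10⁻⁴)(+0.95) = 3.7 × 10⁻⁴ → stable
  69–226 m: −αΔT+βΔS = −(1.1 × 10⁻⁴)(-2.5)+(7.6 × 10⁻⁴)(+1.58) = 1.5 × 10⁻³ → stable
  226–245 m: −αΔT+βΔS = −(1.1 × 10⁻⁴)(+0.1)+(7.6 × 10⁻⁴)(+0.74) = 5.5 × 10⁻⁴ → stable
Every interval has Δρ > 0: the column is stably stratified throughout.

none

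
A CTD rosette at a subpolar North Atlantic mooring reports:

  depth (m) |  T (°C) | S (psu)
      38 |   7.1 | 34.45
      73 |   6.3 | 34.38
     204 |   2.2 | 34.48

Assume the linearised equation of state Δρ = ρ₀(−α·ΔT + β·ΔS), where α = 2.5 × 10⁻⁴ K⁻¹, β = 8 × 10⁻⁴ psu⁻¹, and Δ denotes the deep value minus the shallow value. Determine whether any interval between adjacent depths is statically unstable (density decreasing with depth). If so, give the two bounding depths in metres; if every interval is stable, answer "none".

none

Evaluate Δρ/ρ₀ = −αΔT + βΔS across each adjacent pair:
  38–73 m: −αΔT+βΔS = −(2.5 × 10⁻⁴)(-0.8)+(8 × 10⁻⁴)(-0.07) = 1.4 × 10⁻⁴ → stable
  73–204 m: −αΔT+βΔS = −(2.5 × 10⁻⁴)(-4.1)+(8 × 10⁻⁴)(+0.10) = 1.1 × 10⁻³ → stable
Every interval has Δρ > 0: the column is stably stratified throughout.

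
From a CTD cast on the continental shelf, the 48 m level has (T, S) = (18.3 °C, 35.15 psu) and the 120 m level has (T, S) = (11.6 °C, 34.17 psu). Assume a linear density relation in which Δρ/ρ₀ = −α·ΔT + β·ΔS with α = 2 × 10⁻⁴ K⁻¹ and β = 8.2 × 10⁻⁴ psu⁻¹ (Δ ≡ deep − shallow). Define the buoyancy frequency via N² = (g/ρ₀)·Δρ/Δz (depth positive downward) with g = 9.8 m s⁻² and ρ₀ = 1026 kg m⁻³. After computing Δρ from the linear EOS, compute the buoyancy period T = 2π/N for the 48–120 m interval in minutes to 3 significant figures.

ΔT = -6.7 K, ΔS = -0.98 psu (deep − shallow).
Δρ/ρ₀ = −αΔT + βΔS = 1.34 × 10⁻³ − 8.036 × 10⁻⁴ = 5.364 × 10⁻⁴, so Δρ ≈ 0.5503 kg m⁻³.
N² = (g/ρ₀)·Δρ/Δz = g·(Δρ/ρ₀)/Δz = 9.8 × 5.364 × 10⁻⁴ / 72 = 7.3010 × 10⁻⁵ s⁻².
N = √(7.3010 × 10⁻⁵) = 8.5446 × 10⁻³ rad s⁻¹ → T = 2π/N = 735.34 s = 12.256 min ≈ 12.3 min.

12.3 min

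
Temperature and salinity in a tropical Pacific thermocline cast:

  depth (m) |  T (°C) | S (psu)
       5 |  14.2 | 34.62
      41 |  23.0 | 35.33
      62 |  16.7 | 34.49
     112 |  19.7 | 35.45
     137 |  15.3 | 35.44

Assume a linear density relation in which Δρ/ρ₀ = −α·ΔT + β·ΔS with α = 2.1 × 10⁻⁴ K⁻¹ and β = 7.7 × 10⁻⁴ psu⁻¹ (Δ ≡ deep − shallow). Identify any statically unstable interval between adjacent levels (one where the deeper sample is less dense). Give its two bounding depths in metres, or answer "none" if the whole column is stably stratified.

5–41 m

Evaluate Δρ/ρ₀ = −αΔT + βΔS across each adjacent pair:
  5–41 m: −αΔT+βΔS = −(2.1 × 10⁻⁴)(+8.8)+(7.7 × 10⁻⁴)(+0.71) = -1.3 × 10⁻³ → UNSTABLE
  41–62 m: −αΔT+βΔS = −(2.1 × 10⁻⁴)(-6.3)+(7.7 × 10⁻⁴)(-0.84) = 6.8 × 10⁻⁴ → stable
  62–112 m: −αΔT+βΔS = −(2.1 × 10⁻⁴)(+3.0)+(7.7 × 10⁻⁴)(+0.96) = 1.1 × 10⁻⁴ → stable
  112–137 m: −αΔT+βΔS = −(2.1 × 10⁻⁴)(-4.4)+(7.7 × 10⁻⁴)(-0.01) = 9.2 × 10⁻⁴ → stable
The 5–41 m interval has Δρ < 0: lighter water underlies denser water.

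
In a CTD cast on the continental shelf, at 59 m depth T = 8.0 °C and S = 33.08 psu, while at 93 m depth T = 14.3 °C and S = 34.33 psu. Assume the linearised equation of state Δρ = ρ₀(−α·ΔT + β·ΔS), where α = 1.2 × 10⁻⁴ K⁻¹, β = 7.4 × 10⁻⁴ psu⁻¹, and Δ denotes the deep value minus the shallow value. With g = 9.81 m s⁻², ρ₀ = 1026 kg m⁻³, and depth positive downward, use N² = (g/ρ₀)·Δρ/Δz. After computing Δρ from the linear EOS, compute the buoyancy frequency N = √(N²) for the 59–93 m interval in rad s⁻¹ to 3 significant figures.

ΔT = +6.3 K, ΔS = +1.25 psu (deep − shallow).
Δρ/ρ₀ = −αΔT + βΔS = -7.56 × 10⁻⁴ + 9.25 × 10⁻⁴ = 1.69 × 10⁻⁴, so Δρ ≈ 0.1734 kg m⁻³.
N² = (g/ρ₀)·Δρ/Δz = g·(Δρ/ρ₀)/Δz = 9.81 × 1.69 × 10⁻⁴ / 34 = 4.8761 × 10⁻⁵ s⁻².
N = √(4.8761 × 10⁻⁵) = 6.9829 × 10⁻³ rad s⁻¹ ≈ 6.98 × 10⁻³ rad s⁻¹.

6.98 × 10⁻³ rad s⁻¹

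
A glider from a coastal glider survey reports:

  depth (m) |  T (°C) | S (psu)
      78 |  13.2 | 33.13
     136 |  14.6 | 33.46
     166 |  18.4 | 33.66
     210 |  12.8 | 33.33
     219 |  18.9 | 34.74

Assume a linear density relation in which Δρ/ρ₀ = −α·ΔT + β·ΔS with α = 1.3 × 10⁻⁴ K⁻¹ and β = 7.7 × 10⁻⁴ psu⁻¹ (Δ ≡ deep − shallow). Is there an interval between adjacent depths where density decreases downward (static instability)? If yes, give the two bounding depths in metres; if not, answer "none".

136–166 m

Evaluate Δρ/ρ₀ = −αΔT + βΔS across each adjacent pair:
  78–136 m: −αΔT+βΔS = −(1.3 × 10⁻⁴)(+1.4)+(7.7 × 10⁻⁴)(+0.33) = 7.2 × 10⁻⁵ → stable
  136–166 m: −αΔT+βΔS = −(1.3 × 10⁻⁴)(+3.8)+(7.7 × 10⁻⁴)(+0.20) = -3.4 × 10⁻⁴ → UNSTABLE
  166–210 m: −αΔT+βΔS = −(1.3 × 10⁻⁴)(-5.6)+(7.7 × 10⁻⁴)(-0.33) = 4.7 × 10⁻⁴ → stable
  210–219 m: −αΔT+βΔS = −(1.3 × 10⁻⁴)(+6.1)+(7.7 × 10⁻⁴)(+1.41) = 2.9 × 10⁻⁴ → stable
The 136–166 m interval has Δρ < 0: lighter water underlies denser water.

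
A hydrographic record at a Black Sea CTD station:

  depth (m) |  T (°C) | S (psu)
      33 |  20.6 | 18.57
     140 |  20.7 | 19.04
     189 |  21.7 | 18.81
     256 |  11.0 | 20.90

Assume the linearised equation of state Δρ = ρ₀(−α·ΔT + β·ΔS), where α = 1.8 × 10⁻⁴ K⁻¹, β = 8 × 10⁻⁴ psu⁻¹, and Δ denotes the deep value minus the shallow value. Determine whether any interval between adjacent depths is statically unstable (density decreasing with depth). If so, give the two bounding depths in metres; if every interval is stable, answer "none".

140–189 m

Evaluate Δρ/ρ₀ = −αΔT + βΔS across each adjacent pair:
  33–140 m: −αΔT+βΔS = −(1.8 × 10⁻⁴)(+0.1)+(8 × 10⁻⁴)(+0.47) = 3.6 × 10⁻⁴ → stable
  140–189 m: −αΔT+βΔS = −(1.8 × 10⁻⁴)(+1.0)+(8 × 10⁻⁴)(-0.23) = -3.6 × 10⁻⁴ → UNSTABLE
  189–256 m: −αΔT+βΔS = −(1.8 × 10⁻⁴)(-10.7)+(8 × 10⁻⁴)(+2.09) = 3.6 × 10⁻³ → stable
The 140–189 m interval has Δρ < 0: lighter water underlies denser water.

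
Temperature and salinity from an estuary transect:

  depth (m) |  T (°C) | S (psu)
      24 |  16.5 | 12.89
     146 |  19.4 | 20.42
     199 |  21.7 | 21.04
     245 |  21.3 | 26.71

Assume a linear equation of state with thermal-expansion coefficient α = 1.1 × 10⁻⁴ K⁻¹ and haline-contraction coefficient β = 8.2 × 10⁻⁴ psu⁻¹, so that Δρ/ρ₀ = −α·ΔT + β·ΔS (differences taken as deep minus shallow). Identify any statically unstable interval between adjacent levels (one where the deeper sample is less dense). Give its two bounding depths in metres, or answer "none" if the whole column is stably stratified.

none

Evaluate Δρ/ρ₀ = −αΔT + βΔS across each adjacent pair:
  24–146 m: −αΔT+βΔS = −(1.1 × 10⁻⁴)(+2.9)+(8.2 × 10⁻⁴)(+7.53) = 5.9 × 10⁻³ → stable
  146–199 m: −αΔT+βΔS = −(1.1 × 10⁻⁴)(+2.3)+(8.2 × 10⁻⁴)(+0.62) = 2.6 × 10⁻⁴ → stable
  199–245 m: −αΔT+βΔS = −(1.1 × 10⁻⁴)(-0.4)+(8.2 × 10⁻⁴)(+5.67) = 4.7 × 10⁻³ → stable
Every interval has Δρ > 0: the column is stably stratified throughout.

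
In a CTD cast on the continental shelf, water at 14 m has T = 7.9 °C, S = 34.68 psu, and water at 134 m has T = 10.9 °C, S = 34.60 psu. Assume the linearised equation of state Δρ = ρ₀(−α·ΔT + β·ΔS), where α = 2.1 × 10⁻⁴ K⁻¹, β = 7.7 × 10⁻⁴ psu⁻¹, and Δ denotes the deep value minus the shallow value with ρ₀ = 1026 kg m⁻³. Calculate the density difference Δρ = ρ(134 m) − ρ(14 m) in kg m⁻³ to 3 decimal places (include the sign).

ΔT = +3.0 K, ΔS = -0.08 psu (deep − shallow).
Δρ/ρ₀ = −(2.1 × 10⁻⁴)(+3.0) + (7.7 × 10⁻⁴)(-0.08) = -6.916 × 10⁻⁴.
Δρ = 1026 × (-6.916 × 10⁻⁴) = -0.710 kg m⁻³.
Negative Δρ: lighter below, statically unstable.

-0.710 kg m⁻³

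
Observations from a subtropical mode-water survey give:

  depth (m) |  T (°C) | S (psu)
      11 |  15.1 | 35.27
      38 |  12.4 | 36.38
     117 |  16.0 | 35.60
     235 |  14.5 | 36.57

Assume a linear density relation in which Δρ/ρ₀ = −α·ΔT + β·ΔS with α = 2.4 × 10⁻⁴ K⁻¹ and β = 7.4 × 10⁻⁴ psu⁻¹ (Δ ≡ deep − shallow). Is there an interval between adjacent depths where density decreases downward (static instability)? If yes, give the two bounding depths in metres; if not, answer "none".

Evaluate Δρ/ρ₀ = −αΔT + βΔS across each adjacent pair:
  11–38 m: −αΔT+βΔS = −(2.4 × 10⁻⁴)(-2.7)+(7.4 × 10⁻⁴)(+1.11) = 1.5 × 10⁻³ → stable
  38–117 m: −αΔT+βΔS = −(2.4 × 10⁻⁴)(+3.6)+(7.4 × 10⁻⁴)(-0.78) = -1.4 × 10⁻³ → UNSTABLE
  117–235 m: −αΔT+βΔS = −(2.4 × 10⁻⁴)(-1.5)+(7.4 × 10⁻⁴)(+0.97) = 1.1 × 10⁻³ → stable
The 38–117 m interval has Δρ < 0: lighter water underlies denser water.

38–117 m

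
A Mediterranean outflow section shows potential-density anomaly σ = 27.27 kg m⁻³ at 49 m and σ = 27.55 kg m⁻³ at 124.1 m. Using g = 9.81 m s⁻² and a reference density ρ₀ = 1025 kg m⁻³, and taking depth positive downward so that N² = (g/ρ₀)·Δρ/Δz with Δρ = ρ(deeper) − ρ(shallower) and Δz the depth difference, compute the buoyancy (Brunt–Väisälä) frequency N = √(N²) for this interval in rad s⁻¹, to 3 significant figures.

Δρ = 1027.55 − 1027.27 = 0.28 kg m⁻³ over Δz = 124.1 − 49 = 75.1 m.
N² = (9.81/1025) × (0.28/75.1) = 3.5683 × 10⁻⁵ s⁻².
N = √(3.5683 × 10⁻⁵) = 5.9735 × 10⁻³ rad s⁻¹ ≈ 5.97 × 10⁻³ rad s⁻¹.

5.97 × 10⁻³ rad s⁻¹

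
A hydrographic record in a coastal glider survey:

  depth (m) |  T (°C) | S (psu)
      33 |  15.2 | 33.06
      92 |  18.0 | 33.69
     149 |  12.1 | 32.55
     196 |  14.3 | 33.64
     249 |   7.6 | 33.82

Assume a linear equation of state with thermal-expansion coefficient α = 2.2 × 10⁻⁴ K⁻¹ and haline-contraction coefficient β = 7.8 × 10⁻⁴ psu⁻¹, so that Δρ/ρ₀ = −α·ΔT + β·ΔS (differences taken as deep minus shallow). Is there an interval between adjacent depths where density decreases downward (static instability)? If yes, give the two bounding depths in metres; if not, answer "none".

Evaluate Δρ/ρ₀ = −αΔT + βΔS across each adjacent pair:
  33–92 m: −αΔT+βΔS = −(2.2 × 10⁻⁴)(+2.8)+(7.8 × 10⁻⁴)(+0.63) = -1.2 × 10⁻⁴ → UNSTABLE
  92–149 m: −αΔT+βΔS = −(2.2 × 10⁻⁴)(-5.9)+(7.8 × 10⁻⁴)(-1.14) = 4.1 × 10⁻⁴ → stable
  149–196 m: −αΔT+βΔS = −(2.2 × 10⁻⁴)(+2.2)+(7.8 × 10⁻⁴)(+1.09) = 3.7 × 10⁻⁴ → stable
  196–249 m: −αΔT+βΔS = −(2.2 × 10⁻⁴)(-6.7)+(7.8 × 10⁻⁴)(+0.18) = 1.6 × 10⁻³ → stable
The 33–92 m interval has Δρ < 0: lighter water underlies denser water.

33–92 m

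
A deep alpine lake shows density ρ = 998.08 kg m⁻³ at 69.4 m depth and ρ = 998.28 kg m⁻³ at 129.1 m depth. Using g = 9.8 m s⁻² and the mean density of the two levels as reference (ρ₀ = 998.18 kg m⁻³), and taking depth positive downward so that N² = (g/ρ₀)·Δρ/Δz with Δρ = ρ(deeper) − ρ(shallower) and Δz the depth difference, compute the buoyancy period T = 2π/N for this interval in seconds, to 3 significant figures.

1.10 × 10³ s

Δρ = 998.28 − 998.08 = 0.20 kg m⁻³ over Δz = 129.1 − 69.4 = 59.7 m.
N² = (9.8/998.18) × (0.20/59.7) = 3.2891 × 10⁻⁵ s⁻².
N = √(3.2891 × 10⁻⁵) = 5.7351 × 10⁻³ rad s⁻¹, so T = 2π/N = 1.0956 × 10³ s ≈ 1.10 × 10³ s.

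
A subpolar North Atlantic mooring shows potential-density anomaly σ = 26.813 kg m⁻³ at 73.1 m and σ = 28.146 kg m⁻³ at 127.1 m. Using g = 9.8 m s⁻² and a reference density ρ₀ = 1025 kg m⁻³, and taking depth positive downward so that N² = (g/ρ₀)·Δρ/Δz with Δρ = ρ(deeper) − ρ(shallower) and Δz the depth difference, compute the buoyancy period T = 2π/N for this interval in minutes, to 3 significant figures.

Δρ = 1028.146 − 1026.813 = 1.333 kg m⁻³ over Δz = 127.1 − 73.1 = 54 m.
N² = (9.8/1025) × (1.333/54) = 2.3601 × 10⁻⁴ s⁻².
N = √(2.3601 × 10⁻⁴) = 0.015363 rad s⁻¹, so T = 2π/N = 408.98 s = 6.8163 min ≈ 6.82 min.
Since Δρ > 0 the layer is stably stratified.

6.82 min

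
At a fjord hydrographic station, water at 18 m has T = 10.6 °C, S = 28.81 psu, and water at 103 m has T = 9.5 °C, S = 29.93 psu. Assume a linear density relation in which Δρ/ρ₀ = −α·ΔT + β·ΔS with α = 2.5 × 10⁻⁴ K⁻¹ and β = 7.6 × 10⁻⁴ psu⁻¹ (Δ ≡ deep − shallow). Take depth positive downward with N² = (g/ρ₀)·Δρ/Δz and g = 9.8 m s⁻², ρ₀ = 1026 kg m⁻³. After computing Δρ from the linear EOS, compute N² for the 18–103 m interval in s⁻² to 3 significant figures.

1.30 × 10⁻⁴ s⁻²

ΔT = -1.1 K, ΔS = +1.12 psu (deep − shallow).
Δρ/ρ₀ = −αΔT + βΔS = 2.75 × 10⁻⁴ + 8.512 × 10⁻⁴ = 1.1262 × 10⁻³, so Δρ ≈ 1.155 kg m⁻³.
N² = (g/ρ₀)·Δρ/Δz = g·(Δρ/ρ₀)/Δz = 9.8 × 1.1262 × 10⁻³ / 85 = 1.2984 × 10⁻⁴ s⁻² ≈ 1.30 × 10⁻⁴ s⁻².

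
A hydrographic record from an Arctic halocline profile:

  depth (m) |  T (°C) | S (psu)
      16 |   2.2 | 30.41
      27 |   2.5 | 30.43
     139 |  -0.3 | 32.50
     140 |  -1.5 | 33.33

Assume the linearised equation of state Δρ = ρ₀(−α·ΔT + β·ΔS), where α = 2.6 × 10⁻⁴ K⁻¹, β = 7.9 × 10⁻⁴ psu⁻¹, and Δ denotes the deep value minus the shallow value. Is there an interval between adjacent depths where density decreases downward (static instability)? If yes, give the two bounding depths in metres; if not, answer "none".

Evaluate Δρ/ρ₀ = −αΔT + βΔS across each adjacent pair:
  16–27 m: −αΔT+βΔS = −(2.6 × 10⁻⁴)(+0.3)+(7.9 × 10⁻⁴)(+0.02) = -6.2 × 10⁻⁵ → UNSTABLE
  27–139 m: −αΔT+βΔS = −(2.6 × 10⁻⁴)(-2.8)+(7.9 × 10⁻⁴)(+2.07) = 2.4 × 10⁻³ → stable
  139–140 m: −αΔT+βΔS = −(2.6 × 10⁻⁴)(-1.2)+(7.9 × 10⁻⁴)(+0.83) = 9.7 × 10⁻⁴ → stable
The 16–27 m interval has Δρ < 0: lighter water underlies denser water.

16–27 m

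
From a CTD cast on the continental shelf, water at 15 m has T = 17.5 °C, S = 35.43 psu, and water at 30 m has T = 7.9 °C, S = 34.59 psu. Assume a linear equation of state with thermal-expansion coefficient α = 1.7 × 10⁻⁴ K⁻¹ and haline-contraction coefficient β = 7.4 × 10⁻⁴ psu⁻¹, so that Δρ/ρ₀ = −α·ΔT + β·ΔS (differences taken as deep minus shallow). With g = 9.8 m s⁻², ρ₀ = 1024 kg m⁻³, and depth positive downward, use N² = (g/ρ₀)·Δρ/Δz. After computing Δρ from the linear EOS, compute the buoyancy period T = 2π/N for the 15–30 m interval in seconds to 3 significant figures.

245 s

ΔT = -9.6 K, ΔS = -0.84 psu (deep − shallow).
Δρ/ρ₀ = −αΔT + βΔS = 1.632 × 10⁻³ − 6.216 × 10⁻⁴ = 1.0104 × 10⁻³, so Δρ ≈ 1.035 kg m⁻³.
N² = (g/ρ₀)·Δρ/Δz = g·(Δρ/ρ₀)/Δz = 9.8 × 1.0104 × 10⁻³ / 15 = 6.6013 × 10⁻⁴ s⁻².
N = √(6.6013 × 10⁻⁴) = 0.025693 rad s⁻¹ → T = 2π/N = 244.55 s ≈ 245 s.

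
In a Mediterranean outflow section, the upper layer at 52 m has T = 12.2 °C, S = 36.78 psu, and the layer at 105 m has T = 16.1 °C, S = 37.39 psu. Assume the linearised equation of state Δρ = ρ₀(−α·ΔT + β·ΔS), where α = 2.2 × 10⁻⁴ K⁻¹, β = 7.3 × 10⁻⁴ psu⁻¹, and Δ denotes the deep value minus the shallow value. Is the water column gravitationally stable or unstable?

ΔT = 16.1 − 12.2 = +3.9 K and ΔS = 37.39 − 36.78 = +0.61 psu (deep − shallow).
−αΔT = -8.58 × 10⁻⁴; βΔS = 4.453 × 10⁻⁴; sum Δρ/ρ₀ = -4.127 × 10⁻⁴.
Δρ/ρ₀ < 0, so Δρ < 0: deeper water is lighter → statically unstable; the column would overturn.

unstable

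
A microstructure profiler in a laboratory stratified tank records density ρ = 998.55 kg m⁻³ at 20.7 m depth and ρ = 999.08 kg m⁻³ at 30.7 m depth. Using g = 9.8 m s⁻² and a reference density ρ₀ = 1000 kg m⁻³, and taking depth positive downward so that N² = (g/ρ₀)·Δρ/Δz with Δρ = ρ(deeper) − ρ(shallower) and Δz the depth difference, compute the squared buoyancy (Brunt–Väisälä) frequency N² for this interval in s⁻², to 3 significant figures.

5.19 × 10⁻⁴ s⁻²

Δρ = 999.08 − 998.55 = 0.53 kg m⁻³ over Δz = 30.7 − 20.7 = 10 m.
N² = (9.8/1000) × (0.53/10) = 5.1940 × 10⁻⁴ s⁻² ≈ 5.19 × 10⁻⁴ s⁻².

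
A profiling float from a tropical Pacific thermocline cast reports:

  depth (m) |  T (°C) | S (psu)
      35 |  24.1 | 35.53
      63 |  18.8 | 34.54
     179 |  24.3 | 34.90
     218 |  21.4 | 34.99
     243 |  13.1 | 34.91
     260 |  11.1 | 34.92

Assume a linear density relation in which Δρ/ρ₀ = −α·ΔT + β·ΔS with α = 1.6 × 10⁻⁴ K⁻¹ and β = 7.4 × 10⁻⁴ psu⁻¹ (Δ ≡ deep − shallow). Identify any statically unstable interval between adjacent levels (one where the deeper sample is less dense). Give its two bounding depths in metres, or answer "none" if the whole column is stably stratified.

Evaluate Δρ/ρ₀ = −αΔT + βΔS across each adjacent pair:
  35–63 m: −αΔT+βΔS = −(1.6 × 10⁻⁴)(-5.3)+(7.4 × 10⁻⁴)(-0.99) = 1.2 × 10⁻⁴ → stable
  63–179 m: −αΔT+βΔS = −(1.6 × 10⁻⁴)(+5.5)+(7.4 × 10⁻⁴)(+0.36) = -6.1 × 10⁻⁴ → UNSTABLE
  179–218 m: −αΔT+βΔS = −(1.6 × 10⁻⁴)(-2.9)+(7.4 × 10⁻⁴)(+0.09) = 5.3 × 10⁻⁴ → stable
  218–243 m: −αΔT+βΔS = −(1.6 × 10⁻⁴)(-8.3)+(7.4 × 10⁻⁴)(-0.08) = 1.3 × 10⁻³ → stable
  243–260 m: −αΔT+βΔS = −(1.6 × 10⁻⁴)(-2.0)+(7.4 × 10⁻⁴)(+0.01) = 3.3 × 10⁻⁴ → stable
The 63–179 m interval has Δρ < 0: lighter water underlies denser water.

63–179 m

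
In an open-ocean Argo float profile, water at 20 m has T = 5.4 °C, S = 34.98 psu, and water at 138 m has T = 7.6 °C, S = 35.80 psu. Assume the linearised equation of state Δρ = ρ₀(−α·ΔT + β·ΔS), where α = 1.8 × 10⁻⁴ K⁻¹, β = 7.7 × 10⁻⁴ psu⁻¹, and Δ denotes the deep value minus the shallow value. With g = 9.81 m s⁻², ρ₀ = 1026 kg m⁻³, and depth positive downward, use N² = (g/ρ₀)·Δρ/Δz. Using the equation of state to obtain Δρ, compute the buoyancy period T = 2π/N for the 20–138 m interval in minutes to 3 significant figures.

23.7 min

ΔT = +2.2 K, ΔS = +0.82 psu (deep − shallow).
Δρ/ρ₀ = −αΔT + βΔS = -3.96 × 10⁻⁴ + 6.314 × 10⁻⁴ = 2.354 × 10⁻⁴, so Δρ ≈ 0.2415 kg m⁻³.
N² = (g/ρ₀)·Δρ/Δz = g·(Δρ/ρ₀)/Δz = 9.81 × 2.354 × 10⁻⁴ / 118 = 1.9570 × 10⁻⁵ s⁻².
N = √(1.9570 × 10⁻⁵) = 4.4238 × 10⁻³ rad s⁻¹ → T = 2π/N = 1.4203 × 10³ s = 23.672 min ≈ 23.7 min.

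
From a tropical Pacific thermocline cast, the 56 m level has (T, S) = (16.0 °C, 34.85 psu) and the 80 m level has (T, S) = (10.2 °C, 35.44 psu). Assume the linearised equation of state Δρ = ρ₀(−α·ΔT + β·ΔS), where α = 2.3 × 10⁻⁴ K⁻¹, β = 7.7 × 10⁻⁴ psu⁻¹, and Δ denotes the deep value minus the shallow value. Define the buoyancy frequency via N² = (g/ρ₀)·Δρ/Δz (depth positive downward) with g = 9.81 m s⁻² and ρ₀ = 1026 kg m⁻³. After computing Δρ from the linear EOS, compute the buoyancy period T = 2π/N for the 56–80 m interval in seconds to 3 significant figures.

ΔT = -5.8 K, ΔS = +0.59 psu (deep − shallow).
Δρ/ρ₀ = −αΔT + βΔS = 1.334 × 10⁻³ + 4.543 × 10⁻⁴ = 1.7883 × 10⁻³, so Δρ ≈ 1.835 kg m⁻³.
N² = (g/ρ₀)·Δρ/Δz = g·(Δρ/ρ₀)/Δz = 9.81 × 1.7883 × 10⁻³ / 24 = 7.3097 × 10⁻⁴ s⁻².
N = √(7.3097 × 10⁻⁴) = 0.027036 rad s⁻¹ → T = 2π/N = 232.40 s ≈ 232 s.

232 s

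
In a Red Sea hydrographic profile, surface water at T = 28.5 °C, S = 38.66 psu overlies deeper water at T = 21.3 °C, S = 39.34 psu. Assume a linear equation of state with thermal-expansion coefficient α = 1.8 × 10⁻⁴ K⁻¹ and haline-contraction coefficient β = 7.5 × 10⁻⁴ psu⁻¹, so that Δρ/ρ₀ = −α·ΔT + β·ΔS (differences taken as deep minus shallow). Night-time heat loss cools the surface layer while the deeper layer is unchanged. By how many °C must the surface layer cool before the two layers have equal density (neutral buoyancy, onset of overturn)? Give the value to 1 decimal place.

10.0 °C

Neutral buoyancy requires Δρ = 0, i.e. −α(T_deep − T_surf′) + β(S_deep − S_surf) = 0.
T_surf′ = T_deep − (β/α)·ΔS = 21.3 − (7.5 × 10⁻⁴/1.8 × 10⁻⁴)·(+0.68) = 18.467 °C.
Cooling required: 28.5 − (18.467) = 10.033 °C.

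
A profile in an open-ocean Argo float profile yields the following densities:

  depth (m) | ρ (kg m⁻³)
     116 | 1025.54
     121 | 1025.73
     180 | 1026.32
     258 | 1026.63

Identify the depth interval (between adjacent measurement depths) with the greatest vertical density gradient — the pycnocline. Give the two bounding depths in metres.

Compute the density gradient over each adjacent pair:
  116–121 m: Δρ/Δz = 0.19/5 = 0.038 kg m⁻⁴
  121–180 m: Δρ/Δz = 0.59/59 = 0.010 kg m⁻⁴
  180–258 m: Δρ/Δz = 0.31/78 = 4.0 × 10⁻³ kg m⁻⁴
The largest gradient is in the 116–121 m interval — the pycnocline.

116–121 m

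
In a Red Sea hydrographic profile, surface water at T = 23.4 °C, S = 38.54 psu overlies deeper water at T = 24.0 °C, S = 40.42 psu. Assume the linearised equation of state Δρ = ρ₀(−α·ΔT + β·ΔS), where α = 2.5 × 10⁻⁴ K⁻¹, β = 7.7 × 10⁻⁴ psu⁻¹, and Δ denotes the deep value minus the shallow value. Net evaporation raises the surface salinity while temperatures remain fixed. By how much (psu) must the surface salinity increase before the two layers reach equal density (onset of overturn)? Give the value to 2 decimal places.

Neutral buoyancy requires −α(T_deep − T_surf) + β(S_deep − S_surf′) = 0.
S_surf′ = S_deep − (α/β)·ΔT = 40.42 − (2.5 × 10⁻⁴/7.7 × 10⁻⁴)·(+0.6) = 40.2252 psu.
Increase required: 40.2252 − 38.54 = 1.6852 psu.

1.69 psu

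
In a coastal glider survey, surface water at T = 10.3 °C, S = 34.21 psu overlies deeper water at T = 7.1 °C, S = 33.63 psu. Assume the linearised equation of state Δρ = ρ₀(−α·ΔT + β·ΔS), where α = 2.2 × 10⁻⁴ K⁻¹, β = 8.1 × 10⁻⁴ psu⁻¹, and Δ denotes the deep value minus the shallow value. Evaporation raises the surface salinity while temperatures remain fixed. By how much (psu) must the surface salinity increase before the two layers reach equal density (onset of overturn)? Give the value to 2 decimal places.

Neutral buoyancy requires −α(T_deep − T_surf) + β(S_deep − S_surf′) = 0.
S_surf′ = S_deep − (α/β)·ΔT = 33.63 − (2.2 × 10⁻⁴/8.1 × 10⁻⁴)·(-3.2) = 34.4991 psu.
Increase required: 34.4991 − 34.21 = 0.2891 psu.

0.29 psu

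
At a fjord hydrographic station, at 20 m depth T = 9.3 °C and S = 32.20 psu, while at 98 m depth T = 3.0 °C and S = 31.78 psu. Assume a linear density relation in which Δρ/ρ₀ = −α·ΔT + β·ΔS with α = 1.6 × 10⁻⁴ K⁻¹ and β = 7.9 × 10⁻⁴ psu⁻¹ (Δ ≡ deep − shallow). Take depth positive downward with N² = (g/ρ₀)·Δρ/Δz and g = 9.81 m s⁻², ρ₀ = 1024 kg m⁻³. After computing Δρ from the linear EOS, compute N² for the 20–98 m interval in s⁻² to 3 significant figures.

ΔT = -6.3 K, ΔS = -0.42 psu (deep − shallow).
Δρ/ρ₀ = −αΔT + βΔS = 1.008 × 10⁻³ − 3.318 × 10⁻⁴ = 6.762 × 10⁻⁴, so Δρ ≈ 0.6924 kg m⁻³.
N² = (g/ρ₀)·Δρ/Δz = g·(Δρ/ρ₀)/Δz = 9.81 × 6.762 × 10⁻⁴ / 78 = 8.5045 × 10⁻⁵ s⁻² ≈ 8.50 × 10⁻⁵ s⁻².

8.50 × 10⁻⁵ s⁻²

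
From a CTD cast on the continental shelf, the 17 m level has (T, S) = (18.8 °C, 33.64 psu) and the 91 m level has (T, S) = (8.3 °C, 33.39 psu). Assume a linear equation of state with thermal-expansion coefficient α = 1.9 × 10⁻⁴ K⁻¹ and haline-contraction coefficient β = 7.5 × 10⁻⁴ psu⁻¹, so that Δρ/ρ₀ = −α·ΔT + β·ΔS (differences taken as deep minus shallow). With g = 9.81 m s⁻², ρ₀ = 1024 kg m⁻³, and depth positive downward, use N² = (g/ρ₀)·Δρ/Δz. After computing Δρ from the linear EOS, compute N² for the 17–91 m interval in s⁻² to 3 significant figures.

ΔT = -10.5 K, ΔS = -0.25 psu (deep − shallow).
Δρ/ρ₀ = −αΔT + βΔS = 1.995 × 10⁻³ − 1.875 × 10⁻⁴ = 1.8075 × 10⁻³, so Δρ ≈ 1.851 kg m⁻³.
N² = (g/ρ₀)·Δρ/Δz = g·(Δρ/ρ₀)/Δz = 9.81 × 1.8075 × 10⁻³ / 74 = 2.3962 × 10⁻⁴ s⁻² ≈ 2.40 × 10⁻⁴ s⁻².

2.40 × 10⁻⁴ s⁻²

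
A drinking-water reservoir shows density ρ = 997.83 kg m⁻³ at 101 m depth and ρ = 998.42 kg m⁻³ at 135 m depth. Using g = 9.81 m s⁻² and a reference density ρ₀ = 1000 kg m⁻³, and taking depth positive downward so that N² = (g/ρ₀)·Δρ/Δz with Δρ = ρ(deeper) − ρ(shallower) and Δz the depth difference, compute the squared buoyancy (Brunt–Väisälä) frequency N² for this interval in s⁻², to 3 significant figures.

1.70 × 10⁻⁴ s⁻²

Δρ = 998.42 − 997.83 = 0.59 kg m⁻³ over Δz = 135 − 101 = 34 m.
N² = (9.81/1000) × (0.59/34) = 1.7023 × 10⁻⁴ s⁻² ≈ 1.70 × 10⁻⁴ s⁻².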